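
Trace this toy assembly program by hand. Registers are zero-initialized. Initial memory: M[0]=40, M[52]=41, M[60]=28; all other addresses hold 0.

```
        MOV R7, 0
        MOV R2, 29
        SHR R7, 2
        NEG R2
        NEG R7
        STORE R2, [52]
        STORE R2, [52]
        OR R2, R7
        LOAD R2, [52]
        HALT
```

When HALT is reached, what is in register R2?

-29

MOV R7, 0 → R7=0
MOV R2, 29 → R2=29
SHR R7, 2 → R7=0>>2=0
NEG R2 → R2=-(29)=-29
NEG R7 → R7=-(0)=0
STORE R2, [52] → M[52]=-29
STORE R2, [52] → M[52]=-29
OR R2, R7 → R2=(-29)|0=-29
LOAD R2, [52] → R2=M[52]=-29
halt.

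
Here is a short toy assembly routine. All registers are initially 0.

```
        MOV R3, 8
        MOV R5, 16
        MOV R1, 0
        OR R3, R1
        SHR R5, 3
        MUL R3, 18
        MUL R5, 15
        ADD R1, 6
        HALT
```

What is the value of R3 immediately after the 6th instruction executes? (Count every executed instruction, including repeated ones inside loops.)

144

MOV R3, 8 → R3=8
MOV R5, 16 → R5=16
MOV R1, 0 → R1=0
OR R3, R1 → R3=8|0=8
SHR R5, 3 → R5=16>>3=2
MUL R3, 18 → R3=8*18=144
After step 6: R3 = 144.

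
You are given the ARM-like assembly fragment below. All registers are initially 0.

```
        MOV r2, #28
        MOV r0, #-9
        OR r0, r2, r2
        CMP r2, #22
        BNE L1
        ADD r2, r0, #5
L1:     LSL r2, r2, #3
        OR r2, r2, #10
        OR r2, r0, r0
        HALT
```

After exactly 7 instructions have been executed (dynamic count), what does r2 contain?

234

MOV r2, #28 → r2=28
MOV r0, #-9 → r0=-9
OR r0, r2, r2 → r0=28|28=28
CMP r2, #22  (cmp 28,22)
BNE L1: taken
LSL r2, r2, #3 → r2=28<<3=224
OR r2, r2, #10 → r2=224|10=234
After step 7: r2 = 234.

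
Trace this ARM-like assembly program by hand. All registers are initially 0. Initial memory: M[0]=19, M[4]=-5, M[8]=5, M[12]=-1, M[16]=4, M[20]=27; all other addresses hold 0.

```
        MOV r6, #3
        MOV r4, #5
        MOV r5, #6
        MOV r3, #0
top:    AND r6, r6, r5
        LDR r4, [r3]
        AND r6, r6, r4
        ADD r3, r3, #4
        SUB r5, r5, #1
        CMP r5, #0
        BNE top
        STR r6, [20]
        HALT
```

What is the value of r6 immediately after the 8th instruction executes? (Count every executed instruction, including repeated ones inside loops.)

2

MOV r6, #3 → r6=3
MOV r4, #5 → r4=5
MOV r5, #6 → r5=6
MOV r3, #0 → r3=0
AND r6, r6, r5 → r6=3&6=2
LDR r4, [r3] → r4=M[0]=19
AND r6, r6, r4 → r6=2&19=2
ADD r3, r3, #4 → r3=0+4=4
After step 8: r6 = 2.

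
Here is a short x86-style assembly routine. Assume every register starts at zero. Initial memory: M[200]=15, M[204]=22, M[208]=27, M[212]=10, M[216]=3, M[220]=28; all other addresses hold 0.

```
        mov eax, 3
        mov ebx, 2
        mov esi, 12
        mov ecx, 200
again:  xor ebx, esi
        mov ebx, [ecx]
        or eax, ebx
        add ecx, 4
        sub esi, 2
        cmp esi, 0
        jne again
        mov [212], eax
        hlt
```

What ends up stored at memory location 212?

31

after mov eax, 3: eax=3
after mov ebx, 2: ebx=2
after mov esi, 12: esi=12
after mov ecx, 200: ecx=200
after xor ebx, esi: ebx=2^12=14
after mov ebx, [ecx]: ebx=M[200]=15
after or eax, ebx: eax=3|15=15
after add ecx, 4: ecx=200+4=204
after sub esi, 2: esi=12-2=10
cmp esi, 0  (cmp 10,0)
jne again: taken
after xor ebx, esi: ebx=15^10=5
after mov ebx, [ecx]: ebx=M[204]=22
after or eax, ebx: eax=15|22=31
after add ecx, 4: ecx=204+4=208
after sub esi, 2: esi=10-2=8
cmp esi, 0  (cmp 8,0)
jne again: taken
after xor ebx, esi: ebx=22^8=30
after mov ebx, [ecx]: ebx=M[208]=27
after or eax, ebx: eax=31|27=31
after add ecx, 4: ecx=208+4=212
after sub esi, 2: esi=8-2=6
cmp esi, 0  (cmp 6,0)
jne again: taken
after xor ebx, esi: ebx=27^6=29
after mov ebx, [ecx]: ebx=M[212]=10
after or eax, ebx: eax=31|10=31
after add ecx, 4: ecx=212+4=216
after sub esi, 2: esi=6-2=4
cmp esi, 0  (cmp 4,0)
jne again: taken
after xor ebx, esi: ebx=10^4=14
after mov ebx, [ecx]: ebx=M[216]=3
after or eax, ebx: eax=31|3=31
after add ecx, 4: ecx=216+4=220
after sub esi, 2: esi=4-2=2
cmp esi, 0  (cmp 2,0)
jne again: taken
after xor ebx, esi: ebx=3^2=1
after mov ebx, [ecx]: ebx=M[220]=28
after or eax, ebx: eax=31|28=31
after add ecx, 4: ecx=220+4=224
after sub esi, 2: esi=2-2=0
cmp esi, 0  (cmp 0,0)
jne again: not taken
mov [212], eax → M[212]=31
halt.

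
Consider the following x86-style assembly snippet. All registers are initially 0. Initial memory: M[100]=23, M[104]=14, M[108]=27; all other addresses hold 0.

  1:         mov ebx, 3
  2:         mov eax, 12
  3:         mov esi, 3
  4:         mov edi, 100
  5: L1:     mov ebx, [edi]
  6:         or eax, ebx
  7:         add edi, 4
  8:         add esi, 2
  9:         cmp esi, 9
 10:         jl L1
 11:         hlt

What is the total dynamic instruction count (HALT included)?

23

after mov ebx, 3: ebx=3
after mov eax, 12: eax=12
after mov esi, 3: esi=3
after mov edi, 100: edi=100
after mov ebx, [edi]: ebx=M[100]=23
after or eax, ebx: eax=12|23=31
after add edi, 4: edi=100+4=104
after add esi, 2: esi=3+2=5
cmp esi, 9  (cmp 5,9)
jl L1: taken
after mov ebx, [edi]: ebx=M[104]=14
after or eax, ebx: eax=31|14=31
after add edi, 4: edi=104+4=108
after add esi, 2: esi=5+2=7
cmp esi, 9  (cmp 7,9)
jl L1: taken
after mov ebx, [edi]: ebx=M[108]=27
after or eax, ebx: eax=31|27=31
after add edi, 4: edi=108+4=112
after add esi, 2: esi=7+2=9
cmp esi, 9  (cmp 9,9)
jl L1: not taken
halt.
Total executed instructions: 23.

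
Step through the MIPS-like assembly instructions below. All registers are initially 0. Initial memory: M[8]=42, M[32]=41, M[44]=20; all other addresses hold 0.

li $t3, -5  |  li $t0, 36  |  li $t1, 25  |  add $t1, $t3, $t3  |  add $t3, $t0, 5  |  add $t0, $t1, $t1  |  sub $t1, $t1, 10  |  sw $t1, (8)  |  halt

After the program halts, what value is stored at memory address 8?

after li $t3, -5: $t3=-5
after li $t0, 36: $t0=36
after li $t1, 25: $t1=25
after add $t1, $t3, $t3: $t1=(-5)+(-5)=-10
after add $t3, $t0, 5: $t3=36+5=41
after add $t0, $t1, $t1: $t0=(-10)+(-10)=-20
after sub $t1, $t1, 10: $t1=(-10)-10=-20
sw $t1, (8) → M[8]=-20
halt.

-20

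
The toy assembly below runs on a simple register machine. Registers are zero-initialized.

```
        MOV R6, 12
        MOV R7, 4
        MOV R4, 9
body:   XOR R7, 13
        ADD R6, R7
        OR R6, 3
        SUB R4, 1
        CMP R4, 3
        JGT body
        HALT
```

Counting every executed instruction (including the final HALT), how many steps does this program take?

40

after MOV R6, 12: R6=12
after MOV R7, 4: R7=4
after MOV R4, 9: R4=9
after XOR R7, 13: R7=4^13=9
after ADD R6, R7: R6=12+9=21
after OR R6, 3: R6=21|3=23
after SUB R4, 1: R4=9-1=8
CMP R4, 3  (cmp 8,3)
JGT body: taken
after XOR R7, 13: R7=9^13=4
after ADD R6, R7: R6=23+4=27
after OR R6, 3: R6=27|3=27
after SUB R4, 1: R4=8-1=7
CMP R4, 3  (cmp 7,3)
JGT body: taken
after XOR R7, 13: R7=4^13=9
after ADD R6, R7: R6=27+9=36
after OR R6, 3: R6=36|3=39
after SUB R4, 1: R4=7-1=6
CMP R4, 3  (cmp 6,3)
JGT body: taken
after XOR R7, 13: R7=9^13=4
after ADD R6, R7: R6=39+4=43
after OR R6, 3: R6=43|3=43
after SUB R4, 1: R4=6-1=5
CMP R4, 3  (cmp 5,3)
JGT body: taken
after XOR R7, 13: R7=4^13=9
after ADD R6, R7: R6=43+9=52
after OR R6, 3: R6=52|3=55
after SUB R4, 1: R4=5-1=4
CMP R4, 3  (cmp 4,3)
JGT body: taken
after XOR R7, 13: R7=9^13=4
after ADD R6, R7: R6=55+4=59
after OR R6, 3: R6=59|3=59
after SUB R4, 1: R4=4-1=3
CMP R4, 3  (cmp 3,3)
JGT body: not taken
halt.
Total executed instructions: 40.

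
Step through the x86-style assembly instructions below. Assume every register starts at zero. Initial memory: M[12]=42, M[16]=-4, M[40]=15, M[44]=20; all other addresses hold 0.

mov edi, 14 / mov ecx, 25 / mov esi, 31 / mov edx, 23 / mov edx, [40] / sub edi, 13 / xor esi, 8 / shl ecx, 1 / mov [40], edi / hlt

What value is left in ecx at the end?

50

after mov edi, 14: edi=14
after mov ecx, 25: ecx=25
after mov esi, 31: esi=31
after mov edx, 23: edx=23
after mov edx, [40]: edx=M[40]=15
after sub edi, 13: edi=14-13=1
after xor esi, 8: esi=31^8=23
after shl ecx, 1: ecx=25<<1=50
mov [40], edi → M[40]=1
halt.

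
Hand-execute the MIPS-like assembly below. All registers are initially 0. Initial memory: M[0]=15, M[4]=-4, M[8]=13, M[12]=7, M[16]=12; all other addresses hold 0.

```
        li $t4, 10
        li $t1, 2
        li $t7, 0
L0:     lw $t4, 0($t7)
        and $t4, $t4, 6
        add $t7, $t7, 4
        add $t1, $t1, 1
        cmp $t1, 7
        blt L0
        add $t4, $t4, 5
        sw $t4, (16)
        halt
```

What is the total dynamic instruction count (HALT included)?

36

li $t4, 10 → $t4=10
li $t1, 2 → $t1=2
li $t7, 0 → $t7=0
lw $t4, 0($t7) → $t4=M[0]=15
and $t4, $t4, 6 → $t4=15&6=6
add $t7, $t7, 4 → $t7=0+4=4
add $t1, $t1, 1 → $t1=2+1=3
cmp $t1, 7  (cmp 3,7)
blt L0: taken
lw $t4, 0($t7) → $t4=M[4]=-4
and $t4, $t4, 6 → $t4=(-4)&6=4
add $t7, $t7, 4 → $t7=4+4=8
add $t1, $t1, 1 → $t1=3+1=4
cmp $t1, 7  (cmp 4,7)
blt L0: taken
lw $t4, 0($t7) → $t4=M[8]=13
and $t4, $t4, 6 → $t4=13&6=4
add $t7, $t7, 4 → $t7=8+4=12
add $t1, $t1, 1 → $t1=4+1=5
cmp $t1, 7  (cmp 5,7)
blt L0: taken
lw $t4, 0($t7) → $t4=M[12]=7
and $t4, $t4, 6 → $t4=7&6=6
add $t7, $t7, 4 → $t7=12+4=16
add $t1, $t1, 1 → $t1=5+1=6
cmp $t1, 7  (cmp 6,7)
blt L0: taken
lw $t4, 0($t7) → $t4=M[16]=12
and $t4, $t4, 6 → $t4=12&6=4
add $t7, $t7, 4 → $t7=16+4=20
add $t1, $t1, 1 → $t1=6+1=7
cmp $t1, 7  (cmp 7,7)
blt L0: not taken
add $t4, $t4, 5 → $t4=4+5=9
sw $t4, (16) → M[16]=9
halt.
Total executed instructions: 36.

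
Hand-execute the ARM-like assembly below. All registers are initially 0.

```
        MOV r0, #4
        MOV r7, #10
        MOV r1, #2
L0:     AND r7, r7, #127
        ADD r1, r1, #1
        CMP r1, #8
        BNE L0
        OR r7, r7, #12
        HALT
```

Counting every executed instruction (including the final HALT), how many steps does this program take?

after MOV r0, #4: r0=4
after MOV r7, #10: r7=10
after MOV r1, #2: r1=2
after AND r7, r7, #127: r7=10&127=10
after ADD r1, r1, #1: r1=2+1=3
CMP r1, #8  (cmp 3,8)
BNE L0: taken
after AND r7, r7, #127: r7=10&127=10
after ADD r1, r1, #1: r1=3+1=4
CMP r1, #8  (cmp 4,8)
BNE L0: taken
after AND r7, r7, #127: r7=10&127=10
after ADD r1, r1, #1: r1=4+1=5
CMP r1, #8  (cmp 5,8)
BNE L0: taken
after AND r7, r7, #127: r7=10&127=10
after ADD r1, r1, #1: r1=5+1=6
CMP r1, #8  (cmp 6,8)
BNE L0: taken
after AND r7, r7, #127: r7=10&127=10
after ADD r1, r1, #1: r1=6+1=7
CMP r1, #8  (cmp 7,8)
BNE L0: taken
after AND r7, r7, #127: r7=10&127=10
after ADD r1, r1, #1: r1=7+1=8
CMP r1, #8  (cmp 8,8)
BNE L0: not taken
after OR r7, r7, #12: r7=10|12=14
halt.
Total executed instructions: 29.

29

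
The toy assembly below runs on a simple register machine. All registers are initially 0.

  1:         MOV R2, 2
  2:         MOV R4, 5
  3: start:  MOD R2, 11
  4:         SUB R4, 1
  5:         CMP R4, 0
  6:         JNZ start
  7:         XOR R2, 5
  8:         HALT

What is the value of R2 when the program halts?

MOV R2, 2 → R2=2
MOV R4, 5 → R4=5
MOD R2, 11 → R2=2%11=2
SUB R4, 1 → R4=5-1=4
CMP R4, 0  (cmp 4,0)
JNZ start: taken
MOD R2, 11 → R2=2%11=2
SUB R4, 1 → R4=4-1=3
CMP R4, 0  (cmp 3,0)
JNZ start: taken
MOD R2, 11 → R2=2%11=2
SUB R4, 1 → R4=3-1=2
CMP R4, 0  (cmp 2,0)
JNZ start: taken
MOD R2, 11 → R2=2%11=2
SUB R4, 1 → R4=2-1=1
CMP R4, 0  (cmp 1,0)
JNZ start: taken
MOD R2, 11 → R2=2%11=2
SUB R4, 1 → R4=1-1=0
CMP R4, 0  (cmp 0,0)
JNZ start: not taken
XOR R2, 5 → R2=2^5=7
halt.

7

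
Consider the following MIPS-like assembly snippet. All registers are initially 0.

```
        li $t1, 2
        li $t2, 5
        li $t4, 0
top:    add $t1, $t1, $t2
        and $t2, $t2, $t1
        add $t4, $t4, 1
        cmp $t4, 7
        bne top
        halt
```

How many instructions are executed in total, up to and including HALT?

39

li $t1, 2 → $t1=2
li $t2, 5 → $t2=5
li $t4, 0 → $t4=0
add $t1, $t1, $t2 → $t1=2+5=7
and $t2, $t2, $t1 → $t2=5&7=5
add $t4, $t4, 1 → $t4=0+1=1
cmp $t4, 7  (cmp 1,7)
bne top: taken
add $t1, $t1, $t2 → $t1=7+5=12
and $t2, $t2, $t1 → $t2=5&12=4
add $t4, $t4, 1 → $t4=1+1=2
cmp $t4, 7  (cmp 2,7)
bne top: taken
add $t1, $t1, $t2 → $t1=12+4=16
and $t2, $t2, $t1 → $t2=4&16=0
add $t4, $t4, 1 → $t4=2+1=3
cmp $t4, 7  (cmp 3,7)
bne top: taken
add $t1, $t1, $t2 → $t1=16+0=16
and $t2, $t2, $t1 → $t2=0&16=0
add $t4, $t4, 1 → $t4=3+1=4
cmp $t4, 7  (cmp 4,7)
bne top: taken
add $t1, $t1, $t2 → $t1=16+0=16
and $t2, $t2, $t1 → $t2=0&16=0
add $t4, $t4, 1 → $t4=4+1=5
cmp $t4, 7  (cmp 5,7)
bne top: taken
add $t1, $t1, $t2 → $t1=16+0=16
and $t2, $t2, $t1 → $t2=0&16=0
add $t4, $t4, 1 → $t4=5+1=6
cmp $t4, 7  (cmp 6,7)
bne top: taken
add $t1, $t1, $t2 → $t1=16+0=16
and $t2, $t2, $t1 → $t2=0&16=0
add $t4, $t4, 1 → $t4=6+1=7
cmp $t4, 7  (cmp 7,7)
bne top: not taken
halt.
Total executed instructions: 39.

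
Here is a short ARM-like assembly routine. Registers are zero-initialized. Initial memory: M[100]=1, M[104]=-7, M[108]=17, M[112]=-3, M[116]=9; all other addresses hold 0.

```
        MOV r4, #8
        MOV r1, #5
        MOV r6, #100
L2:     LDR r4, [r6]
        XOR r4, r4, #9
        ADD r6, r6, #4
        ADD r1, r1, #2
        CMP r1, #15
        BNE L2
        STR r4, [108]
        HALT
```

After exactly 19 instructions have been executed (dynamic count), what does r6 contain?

112

after MOV r4, #8: r4=8
after MOV r1, #5: r1=5
after MOV r6, #100: r6=100
after LDR r4, [r6]: r4=M[100]=1
after XOR r4, r4, #9: r4=1^9=8
after ADD r6, r6, #4: r6=100+4=104
after ADD r1, r1, #2: r1=5+2=7
CMP r1, #15  (cmp 7,15)
BNE L2: taken
after LDR r4, [r6]: r4=M[104]=-7
after XOR r4, r4, #9: r4=(-7)^9=-16
after ADD r6, r6, #4: r6=104+4=108
after ADD r1, r1, #2: r1=7+2=9
CMP r1, #15  (cmp 9,15)
BNE L2: taken
after LDR r4, [r6]: r4=M[108]=17
after XOR r4, r4, #9: r4=17^9=24
after ADD r6, r6, #4: r6=108+4=112
after ADD r1, r1, #2: r1=9+2=11
After step 19: r6 = 112.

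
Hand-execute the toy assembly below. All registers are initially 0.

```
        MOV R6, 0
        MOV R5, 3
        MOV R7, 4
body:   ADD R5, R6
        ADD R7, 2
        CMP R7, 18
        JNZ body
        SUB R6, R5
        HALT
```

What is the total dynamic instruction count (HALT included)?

33

after MOV R6, 0: R6=0
after MOV R5, 3: R5=3
after MOV R7, 4: R7=4
after ADD R5, R6: R5=3+0=3
after ADD R7, 2: R7=4+2=6
CMP R7, 18  (cmp 6,18)
JNZ body: taken
after ADD R5, R6: R5=3+0=3
after ADD R7, 2: R7=6+2=8
CMP R7, 18  (cmp 8,18)
JNZ body: taken
after ADD R5, R6: R5=3+0=3
after ADD R7, 2: R7=8+2=10
CMP R7, 18  (cmp 10,18)
JNZ body: taken
after ADD R5, R6: R5=3+0=3
after ADD R7, 2: R7=10+2=12
CMP R7, 18  (cmp 12,18)
JNZ body: taken
after ADD R5, R6: R5=3+0=3
after ADD R7, 2: R7=12+2=14
CMP R7, 18  (cmp 14,18)
JNZ body: taken
after ADD R5, R6: R5=3+0=3
after ADD R7, 2: R7=14+2=16
CMP R7, 18  (cmp 16,18)
JNZ body: taken
after ADD R5, R6: R5=3+0=3
after ADD R7, 2: R7=16+2=18
CMP R7, 18  (cmp 18,18)
JNZ body: not taken
after SUB R6, R5: R6=0-3=-3
halt.
Total executed instructions: 33.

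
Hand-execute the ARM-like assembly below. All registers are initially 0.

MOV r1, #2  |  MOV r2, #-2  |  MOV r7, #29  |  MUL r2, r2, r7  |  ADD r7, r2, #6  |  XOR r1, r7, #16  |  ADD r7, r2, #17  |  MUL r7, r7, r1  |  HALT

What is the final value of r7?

1476

r1=2
r2=-2
r7=29
r2=(-2)*29=-58
r7=(-58)+6=-52
r1=(-52)^16=-36
r7=(-58)+17=-41
r7=(-41)*(-36)=1476
halt.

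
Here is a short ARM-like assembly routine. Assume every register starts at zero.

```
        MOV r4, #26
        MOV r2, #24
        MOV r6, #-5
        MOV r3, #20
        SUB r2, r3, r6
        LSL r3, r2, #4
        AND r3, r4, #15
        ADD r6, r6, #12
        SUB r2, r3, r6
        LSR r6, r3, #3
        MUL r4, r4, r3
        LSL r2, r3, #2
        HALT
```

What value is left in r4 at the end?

after MOV r4, #26: r4=26
after MOV r2, #24: r2=24
after MOV r6, #-5: r6=-5
after MOV r3, #20: r3=20
after SUB r2, r3, r6: r2=20-(-5)=25
after LSL r3, r2, #4: r3=25<<4=400
after AND r3, r4, #15: r3=26&15=10
after ADD r6, r6, #12: r6=(-5)+12=7
after SUB r2, r3, r6: r2=10-7=3
after LSR r6, r3, #3: r6=10>>3=1
after MUL r4, r4, r3: r4=26*10=260
after LSL r2, r3, #2: r2=10<<2=40
halt.

260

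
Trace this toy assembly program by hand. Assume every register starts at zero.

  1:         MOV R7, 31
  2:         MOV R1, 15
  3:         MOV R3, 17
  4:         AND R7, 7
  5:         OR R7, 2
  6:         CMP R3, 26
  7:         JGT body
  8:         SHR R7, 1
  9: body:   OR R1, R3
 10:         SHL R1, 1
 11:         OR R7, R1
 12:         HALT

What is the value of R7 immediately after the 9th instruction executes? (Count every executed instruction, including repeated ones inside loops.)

3

MOV R7, 31 → R7=31
MOV R1, 15 → R1=15
MOV R3, 17 → R3=17
AND R7, 7 → R7=31&7=7
OR R7, 2 → R7=7|2=7
CMP R3, 26  (cmp 17,26)
JGT body: not taken
SHR R7, 1 → R7=7>>1=3
OR R1, R3 → R1=15|17=31
After step 9: R7 = 3.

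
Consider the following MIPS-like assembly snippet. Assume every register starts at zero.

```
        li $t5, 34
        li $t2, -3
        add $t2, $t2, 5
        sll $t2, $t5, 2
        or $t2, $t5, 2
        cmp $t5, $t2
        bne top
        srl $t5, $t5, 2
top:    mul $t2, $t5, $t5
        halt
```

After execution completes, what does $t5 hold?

8

after li $t5, 34: $t5=34
after li $t2, -3: $t2=-3
after add $t2, $t2, 5: $t2=(-3)+5=2
after sll $t2, $t5, 2: $t2=34<<2=136
after or $t2, $t5, 2: $t2=34|2=34
cmp $t5, $t2  (cmp 34,34)
bne top: not taken
after srl $t5, $t5, 2: $t5=34>>2=8
after mul $t2, $t5, $t5: $t2=8*8=64
halt.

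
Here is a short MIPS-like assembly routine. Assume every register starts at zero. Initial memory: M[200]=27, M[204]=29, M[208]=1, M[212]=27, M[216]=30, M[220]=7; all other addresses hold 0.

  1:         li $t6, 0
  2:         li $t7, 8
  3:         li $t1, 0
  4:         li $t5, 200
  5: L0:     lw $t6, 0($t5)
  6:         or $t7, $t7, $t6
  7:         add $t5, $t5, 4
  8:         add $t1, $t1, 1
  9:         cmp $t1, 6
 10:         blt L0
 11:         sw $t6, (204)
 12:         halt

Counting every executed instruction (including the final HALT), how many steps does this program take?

after li $t6, 0: $t6=0
after li $t7, 8: $t7=8
after li $t1, 0: $t1=0
after li $t5, 200: $t5=200
after lw $t6, 0($t5): $t6=M[200]=27
after or $t7, $t7, $t6: $t7=8|27=27
after add $t5, $t5, 4: $t5=200+4=204
after add $t1, $t1, 1: $t1=0+1=1
cmp $t1, 6  (cmp 1,6)
blt L0: taken
after lw $t6, 0($t5): $t6=M[204]=29
after or $t7, $t7, $t6: $t7=27|29=31
after add $t5, $t5, 4: $t5=204+4=208
after add $t1, $t1, 1: $t1=1+1=2
cmp $t1, 6  (cmp 2,6)
blt L0: taken
after lw $t6, 0($t5): $t6=M[208]=1
after or $t7, $t7, $t6: $t7=31|1=31
after add $t5, $t5, 4: $t5=208+4=212
after add $t1, $t1, 1: $t1=2+1=3
cmp $t1, 6  (cmp 3,6)
blt L0: taken
after lw $t6, 0($t5): $t6=M[212]=27
after or $t7, $t7, $t6: $t7=31|27=31
after add $t5, $t5, 4: $t5=212+4=216
after add $t1, $t1, 1: $t1=3+1=4
cmp $t1, 6  (cmp 4,6)
blt L0: taken
after lw $t6, 0($t5): $t6=M[216]=30
after or $t7, $t7, $t6: $t7=31|30=31
after add $t5, $t5, 4: $t5=216+4=220
after add $t1, $t1, 1: $t1=4+1=5
cmp $t1, 6  (cmp 5,6)
blt L0: taken
after lw $t6, 0($t5): $t6=M[220]=7
after or $t7, $t7, $t6: $t7=31|7=31
after add $t5, $t5, 4: $t5=220+4=224
after add $t1, $t1, 1: $t1=5+1=6
cmp $t1, 6  (cmp 6,6)
blt L0: not taken
sw $t6, (204) → M[204]=7
halt.
Total executed instructions: 42.

42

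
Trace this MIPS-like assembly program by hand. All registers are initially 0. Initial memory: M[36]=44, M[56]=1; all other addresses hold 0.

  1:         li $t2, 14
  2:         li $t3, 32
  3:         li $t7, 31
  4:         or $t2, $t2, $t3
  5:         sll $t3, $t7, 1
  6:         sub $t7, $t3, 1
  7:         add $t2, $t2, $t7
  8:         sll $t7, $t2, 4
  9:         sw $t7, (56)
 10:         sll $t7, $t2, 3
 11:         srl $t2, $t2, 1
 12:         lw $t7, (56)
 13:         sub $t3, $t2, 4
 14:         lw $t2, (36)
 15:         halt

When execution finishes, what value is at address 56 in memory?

1712

$t2=14
$t3=32
$t7=31
$t2=14|32=46
$t3=31<<1=62
$t7=62-1=61
$t2=46+61=107
$t7=107<<4=1712
sw $t7, (56) → M[56]=1712
$t7=107<<3=856
$t2=107>>1=53
$t7=M[56]=1712
$t3=53-4=49
$t2=M[36]=44
halt.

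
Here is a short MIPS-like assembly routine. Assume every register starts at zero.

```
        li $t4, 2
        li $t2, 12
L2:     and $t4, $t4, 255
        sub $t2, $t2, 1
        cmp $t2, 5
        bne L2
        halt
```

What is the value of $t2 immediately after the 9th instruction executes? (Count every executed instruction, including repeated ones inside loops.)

10

$t4=2
$t2=12
$t4=2&255=2
$t2=12-1=11
cmp $t2, 5  (cmp 11,5)
bne L2: taken
$t4=2&255=2
$t2=11-1=10
cmp $t2, 5  (cmp 10,5)
After step 9: $t2 = 10.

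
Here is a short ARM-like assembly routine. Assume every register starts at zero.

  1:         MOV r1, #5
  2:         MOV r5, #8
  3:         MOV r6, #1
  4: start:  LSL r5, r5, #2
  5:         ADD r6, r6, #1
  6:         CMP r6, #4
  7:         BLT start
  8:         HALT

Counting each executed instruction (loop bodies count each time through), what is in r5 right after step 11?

128

after MOV r1, #5: r1=5
after MOV r5, #8: r5=8
after MOV r6, #1: r6=1
after LSL r5, r5, #2: r5=8<<2=32
after ADD r6, r6, #1: r6=1+1=2
CMP r6, #4  (cmp 2,4)
BLT start: taken
after LSL r5, r5, #2: r5=32<<2=128
after ADD r6, r6, #1: r6=2+1=3
CMP r6, #4  (cmp 3,4)
BLT start: taken
After step 11: r5 = 128.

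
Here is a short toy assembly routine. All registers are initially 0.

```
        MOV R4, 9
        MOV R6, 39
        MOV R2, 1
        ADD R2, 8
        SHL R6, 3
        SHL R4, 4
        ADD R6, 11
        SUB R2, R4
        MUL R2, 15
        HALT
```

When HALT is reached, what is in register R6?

323

after MOV R4, 9: R4=9
after MOV R6, 39: R6=39
after MOV R2, 1: R2=1
after ADD R2, 8: R2=1+8=9
after SHL R6, 3: R6=39<<3=312
after SHL R4, 4: R4=9<<4=144
after ADD R6, 11: R6=312+11=323
after SUB R2, R4: R2=9-144=-135
after MUL R2, 15: R2=(-135)*15=-2025
halt.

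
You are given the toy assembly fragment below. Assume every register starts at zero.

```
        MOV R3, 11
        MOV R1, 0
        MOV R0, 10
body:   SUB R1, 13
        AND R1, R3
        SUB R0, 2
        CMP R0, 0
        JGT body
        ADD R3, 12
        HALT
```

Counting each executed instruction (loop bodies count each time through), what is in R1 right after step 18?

1

MOV R3, 11 → R3=11
MOV R1, 0 → R1=0
MOV R0, 10 → R0=10
SUB R1, 13 → R1=0-13=-13
AND R1, R3 → R1=(-13)&11=3
SUB R0, 2 → R0=10-2=8
CMP R0, 0  (cmp 8,0)
JGT body: taken
SUB R1, 13 → R1=3-13=-10
AND R1, R3 → R1=(-10)&11=2
SUB R0, 2 → R0=8-2=6
CMP R0, 0  (cmp 6,0)
JGT body: taken
SUB R1, 13 → R1=2-13=-11
AND R1, R3 → R1=(-11)&11=1
SUB R0, 2 → R0=6-2=4
CMP R0, 0  (cmp 4,0)
JGT body: taken
After step 18: R1 = 1.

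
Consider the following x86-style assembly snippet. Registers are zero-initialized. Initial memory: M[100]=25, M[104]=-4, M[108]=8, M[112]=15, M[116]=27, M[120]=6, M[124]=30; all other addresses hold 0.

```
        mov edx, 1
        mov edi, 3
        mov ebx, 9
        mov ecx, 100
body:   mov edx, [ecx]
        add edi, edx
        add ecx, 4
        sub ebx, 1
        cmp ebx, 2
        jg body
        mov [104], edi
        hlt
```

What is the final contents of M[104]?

110

mov edx, 1 → edx=1
mov edi, 3 → edi=3
mov ebx, 9 → ebx=9
mov ecx, 100 → ecx=100
mov edx, [ecx] → edx=M[100]=25
add edi, edx → edi=3+25=28
add ecx, 4 → ecx=100+4=104
sub ebx, 1 → ebx=9-1=8
cmp ebx, 2  (cmp 8,2)
jg body: taken
mov edx, [ecx] → edx=M[104]=-4
add edi, edx → edi=28+(-4)=24
add ecx, 4 → ecx=104+4=108
sub ebx, 1 → ebx=8-1=7
cmp ebx, 2  (cmp 7,2)
jg body: taken
mov edx, [ecx] → edx=M[108]=8
add edi, edx → edi=24+8=32
add ecx, 4 → ecx=108+4=112
sub ebx, 1 → ebx=7-1=6
cmp ebx, 2  (cmp 6,2)
jg body: taken
mov edx, [ecx] → edx=M[112]=15
add edi, edx → edi=32+15=47
add ecx, 4 → ecx=112+4=116
sub ebx, 1 → ebx=6-1=5
cmp ebx, 2  (cmp 5,2)
jg body: taken
mov edx, [ecx] → edx=M[116]=27
add edi, edx → edi=47+27=74
add ecx, 4 → ecx=116+4=120
sub ebx, 1 → ebx=5-1=4
cmp ebx, 2  (cmp 4,2)
jg body: taken
mov edx, [ecx] → edx=M[120]=6
add edi, edx → edi=74+6=80
add ecx, 4 → ecx=120+4=124
sub ebx, 1 → ebx=4-1=3
cmp ebx, 2  (cmp 3,2)
jg body: taken
mov edx, [ecx] → edx=M[124]=30
add edi, edx → edi=80+30=110
add ecx, 4 → ecx=124+4=128
sub ebx, 1 → ebx=3-1=2
cmp ebx, 2  (cmp 2,2)
jg body: not taken
mov [104], edi → M[104]=110
halt.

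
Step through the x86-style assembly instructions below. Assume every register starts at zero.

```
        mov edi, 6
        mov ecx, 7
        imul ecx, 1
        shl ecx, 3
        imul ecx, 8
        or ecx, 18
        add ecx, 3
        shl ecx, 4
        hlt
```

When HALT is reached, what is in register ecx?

7504

mov edi, 6 → edi=6
mov ecx, 7 → ecx=7
imul ecx, 1 → ecx=7*1=7
shl ecx, 3 → ecx=7<<3=56
imul ecx, 8 → ecx=56*8=448
or ecx, 18 → ecx=448|18=466
add ecx, 3 → ecx=466+3=469
shl ecx, 4 → ecx=469<<4=7504
halt.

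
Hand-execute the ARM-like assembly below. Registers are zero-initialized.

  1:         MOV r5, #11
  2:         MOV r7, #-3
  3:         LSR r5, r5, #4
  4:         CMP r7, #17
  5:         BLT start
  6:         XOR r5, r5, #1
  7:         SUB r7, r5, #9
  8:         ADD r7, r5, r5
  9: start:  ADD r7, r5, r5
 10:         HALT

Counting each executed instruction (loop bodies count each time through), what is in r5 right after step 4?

0

MOV r5, #11 → r5=11
MOV r7, #-3 → r7=-3
LSR r5, r5, #4 → r5=11>>4=0
CMP r7, #17  (cmp -3,17)
After step 4: r5 = 0.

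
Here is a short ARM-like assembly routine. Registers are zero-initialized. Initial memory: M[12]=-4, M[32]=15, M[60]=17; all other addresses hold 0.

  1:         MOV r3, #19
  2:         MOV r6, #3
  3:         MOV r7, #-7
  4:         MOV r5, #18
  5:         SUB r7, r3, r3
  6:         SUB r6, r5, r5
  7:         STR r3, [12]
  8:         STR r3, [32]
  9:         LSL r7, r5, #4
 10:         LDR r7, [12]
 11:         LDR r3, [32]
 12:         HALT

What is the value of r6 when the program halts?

r3=19
r6=3
r7=-7
r5=18
r7=19-19=0
r6=18-18=0
STR r3, [12] → M[12]=19
STR r3, [32] → M[32]=19
r7=18<<4=288
r7=M[12]=19
r3=M[32]=19
halt.

0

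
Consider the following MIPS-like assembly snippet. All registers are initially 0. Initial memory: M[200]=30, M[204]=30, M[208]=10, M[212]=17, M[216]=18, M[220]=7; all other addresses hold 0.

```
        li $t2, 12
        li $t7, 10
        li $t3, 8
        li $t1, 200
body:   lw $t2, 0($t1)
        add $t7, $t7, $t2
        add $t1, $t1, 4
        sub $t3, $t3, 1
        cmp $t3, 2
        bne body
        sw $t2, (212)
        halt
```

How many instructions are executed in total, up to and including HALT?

42

li $t2, 12 → $t2=12
li $t7, 10 → $t7=10
li $t3, 8 → $t3=8
li $t1, 200 → $t1=200
lw $t2, 0($t1) → $t2=M[200]=30
add $t7, $t7, $t2 → $t7=10+30=40
add $t1, $t1, 4 → $t1=200+4=204
sub $t3, $t3, 1 → $t3=8-1=7
cmp $t3, 2  (cmp 7,2)
bne body: taken
lw $t2, 0($t1) → $t2=M[204]=30
add $t7, $t7, $t2 → $t7=40+30=70
add $t1, $t1, 4 → $t1=204+4=208
sub $t3, $t3, 1 → $t3=7-1=6
cmp $t3, 2  (cmp 6,2)
bne body: taken
lw $t2, 0($t1) → $t2=M[208]=10
add $t7, $t7, $t2 → $t7=70+10=80
add $t1, $t1, 4 → $t1=208+4=212
sub $t3, $t3, 1 → $t3=6-1=5
cmp $t3, 2  (cmp 5,2)
bne body: taken
lw $t2, 0($t1) → $t2=M[212]=17
add $t7, $t7, $t2 → $t7=80+17=97
add $t1, $t1, 4 → $t1=212+4=216
sub $t3, $t3, 1 → $t3=5-1=4
cmp $t3, 2  (cmp 4,2)
bne body: taken
lw $t2, 0($t1) → $t2=M[216]=18
add $t7, $t7, $t2 → $t7=97+18=115
add $t1, $t1, 4 → $t1=216+4=220
sub $t3, $t3, 1 → $t3=4-1=3
cmp $t3, 2  (cmp 3,2)
bne body: taken
lw $t2, 0($t1) → $t2=M[220]=7
add $t7, $t7, $t2 → $t7=115+7=122
add $t1, $t1, 4 → $t1=220+4=224
sub $t3, $t3, 1 → $t3=3-1=2
cmp $t3, 2  (cmp 2,2)
bne body: not taken
sw $t2, (212) → M[212]=7
halt.
Total executed instructions: 42.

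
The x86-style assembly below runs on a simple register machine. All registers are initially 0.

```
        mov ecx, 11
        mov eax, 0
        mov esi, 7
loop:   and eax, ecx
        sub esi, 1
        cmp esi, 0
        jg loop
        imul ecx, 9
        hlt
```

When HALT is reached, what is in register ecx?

after mov ecx, 11: ecx=11
after mov eax, 0: eax=0
after mov esi, 7: esi=7
after and eax, ecx: eax=0&11=0
after sub esi, 1: esi=7-1=6
cmp esi, 0  (cmp 6,0)
jg loop: taken
after and eax, ecx: eax=0&11=0
after sub esi, 1: esi=6-1=5
cmp esi, 0  (cmp 5,0)
jg loop: taken
after and eax, ecx: eax=0&11=0
after sub esi, 1: esi=5-1=4
cmp esi, 0  (cmp 4,0)
jg loop: taken
after and eax, ecx: eax=0&11=0
after sub esi, 1: esi=4-1=3
cmp esi, 0  (cmp 3,0)
jg loop: taken
after and eax, ecx: eax=0&11=0
after sub esi, 1: esi=3-1=2
cmp esi, 0  (cmp 2,0)
jg loop: taken
after and eax, ecx: eax=0&11=0
after sub esi, 1: esi=2-1=1
cmp esi, 0  (cmp 1,0)
jg loop: taken
after and eax, ecx: eax=0&11=0
after sub esi, 1: esi=1-1=0
cmp esi, 0  (cmp 0,0)
jg loop: not taken
after imul ecx, 9: ecx=11*9=99
halt.

99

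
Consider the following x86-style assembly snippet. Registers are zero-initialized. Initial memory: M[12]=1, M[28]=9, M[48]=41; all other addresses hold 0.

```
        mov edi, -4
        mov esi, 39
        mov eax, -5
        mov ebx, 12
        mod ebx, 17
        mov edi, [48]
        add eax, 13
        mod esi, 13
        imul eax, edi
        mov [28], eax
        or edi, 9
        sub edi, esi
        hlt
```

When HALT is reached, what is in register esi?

edi=-4
esi=39
eax=-5
ebx=12
ebx=12%17=12
edi=M[48]=41
eax=(-5)+13=8
esi=39%13=0
eax=8*41=328
mov [28], eax → M[28]=328
edi=41|9=41
edi=41-0=41
halt.

0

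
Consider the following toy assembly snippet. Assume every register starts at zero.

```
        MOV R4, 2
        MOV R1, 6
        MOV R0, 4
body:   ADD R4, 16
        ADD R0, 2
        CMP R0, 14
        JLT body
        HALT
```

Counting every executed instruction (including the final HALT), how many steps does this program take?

24

after MOV R4, 2: R4=2
after MOV R1, 6: R1=6
after MOV R0, 4: R0=4
after ADD R4, 16: R4=2+16=18
after ADD R0, 2: R0=4+2=6
CMP R0, 14  (cmp 6,14)
JLT body: taken
after ADD R4, 16: R4=18+16=34
after ADD R0, 2: R0=6+2=8
CMP R0, 14  (cmp 8,14)
JLT body: taken
after ADD R4, 16: R4=34+16=50
after ADD R0, 2: R0=8+2=10
CMP R0, 14  (cmp 10,14)
JLT body: taken
after ADD R4, 16: R4=50+16=66
after ADD R0, 2: R0=10+2=12
CMP R0, 14  (cmp 12,14)
JLT body: taken
after ADD R4, 16: R4=66+16=82
after ADD R0, 2: R0=12+2=14
CMP R0, 14  (cmp 14,14)
JLT body: not taken
halt.
Total executed instructions: 24.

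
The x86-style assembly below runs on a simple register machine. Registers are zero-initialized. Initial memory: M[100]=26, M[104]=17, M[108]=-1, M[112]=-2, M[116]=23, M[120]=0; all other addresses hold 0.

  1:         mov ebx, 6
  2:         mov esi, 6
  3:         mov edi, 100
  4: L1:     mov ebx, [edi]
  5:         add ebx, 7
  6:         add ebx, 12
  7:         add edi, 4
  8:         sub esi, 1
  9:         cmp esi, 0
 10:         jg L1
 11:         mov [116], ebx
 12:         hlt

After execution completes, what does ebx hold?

after mov ebx, 6: ebx=6
after mov esi, 6: esi=6
after mov edi, 100: edi=100
after mov ebx, [edi]: ebx=M[100]=26
after add ebx, 7: ebx=26+7=33
after add ebx, 12: ebx=33+12=45
after add edi, 4: edi=100+4=104
after sub esi, 1: esi=6-1=5
cmp esi, 0  (cmp 5,0)
jg L1: taken
after mov ebx, [edi]: ebx=M[104]=17
after add ebx, 7: ebx=17+7=24
after add ebx, 12: ebx=24+12=36
after add edi, 4: edi=104+4=108
after sub esi, 1: esi=5-1=4
cmp esi, 0  (cmp 4,0)
jg L1: taken
after mov ebx, [edi]: ebx=M[108]=-1
after add ebx, 7: ebx=(-1)+7=6
after add ebx, 12: ebx=6+12=18
after add edi, 4: edi=108+4=112
after sub esi, 1: esi=4-1=3
cmp esi, 0  (cmp 3,0)
jg L1: taken
after mov ebx, [edi]: ebx=M[112]=-2
after add ebx, 7: ebx=(-2)+7=5
after add ebx, 12: ebx=5+12=17
after add edi, 4: edi=112+4=116
after sub esi, 1: esi=3-1=2
cmp esi, 0  (cmp 2,0)
jg L1: taken
after mov ebx, [edi]: ebx=M[116]=23
after add ebx, 7: ebx=23+7=30
after add ebx, 12: ebx=30+12=42
after add edi, 4: edi=116+4=120
after sub esi, 1: esi=2-1=1
cmp esi, 0  (cmp 1,0)
jg L1: taken
after mov ebx, [edi]: ebx=M[120]=0
after add ebx, 7: ebx=0+7=7
after add ebx, 12: ebx=7+12=19
after add edi, 4: edi=120+4=124
after sub esi, 1: esi=1-1=0
cmp esi, 0  (cmp 0,0)
jg L1: not taken
mov [116], ebx → M[116]=19
halt.

19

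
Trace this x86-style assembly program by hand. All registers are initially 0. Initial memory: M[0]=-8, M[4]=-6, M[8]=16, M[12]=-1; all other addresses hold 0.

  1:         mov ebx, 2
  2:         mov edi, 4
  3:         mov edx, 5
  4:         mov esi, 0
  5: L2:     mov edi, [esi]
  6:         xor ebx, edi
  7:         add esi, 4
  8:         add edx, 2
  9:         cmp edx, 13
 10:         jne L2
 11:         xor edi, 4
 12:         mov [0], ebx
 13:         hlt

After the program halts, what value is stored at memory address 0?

ebx=2
edi=4
edx=5
esi=0
edi=M[0]=-8
ebx=2^(-8)=-6
esi=0+4=4
edx=5+2=7
cmp edx, 13  (cmp 7,13)
jne L2: taken
edi=M[4]=-6
ebx=(-6)^(-6)=0
esi=4+4=8
edx=7+2=9
cmp edx, 13  (cmp 9,13)
jne L2: taken
edi=M[8]=16
ebx=0^16=16
esi=8+4=12
edx=9+2=11
cmp edx, 13  (cmp 11,13)
jne L2: taken
edi=M[12]=-1
ebx=16^(-1)=-17
esi=12+4=16
edx=11+2=13
cmp edx, 13  (cmp 13,13)
jne L2: not taken
edi=(-1)^4=-5
mov [0], ebx → M[0]=-17
halt.

-17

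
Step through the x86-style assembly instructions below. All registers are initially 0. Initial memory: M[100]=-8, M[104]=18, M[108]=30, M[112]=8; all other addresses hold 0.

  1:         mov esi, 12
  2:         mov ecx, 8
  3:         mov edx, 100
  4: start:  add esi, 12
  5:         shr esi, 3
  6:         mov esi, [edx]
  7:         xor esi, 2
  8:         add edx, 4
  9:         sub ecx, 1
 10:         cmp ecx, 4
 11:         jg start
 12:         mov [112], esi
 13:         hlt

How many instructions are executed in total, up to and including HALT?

esi=12
ecx=8
edx=100
esi=12+12=24
esi=24>>3=3
esi=M[100]=-8
esi=(-8)^2=-6
edx=100+4=104
ecx=8-1=7
cmp ecx, 4  (cmp 7,4)
jg start: taken
esi=(-6)+12=6
esi=6>>3=0
esi=M[104]=18
esi=18^2=16
edx=104+4=108
ecx=7-1=6
cmp ecx, 4  (cmp 6,4)
jg start: taken
esi=16+12=28
esi=28>>3=3
esi=M[108]=30
esi=30^2=28
edx=108+4=112
ecx=6-1=5
cmp ecx, 4  (cmp 5,4)
jg start: taken
esi=28+12=40
esi=40>>3=5
esi=M[112]=8
esi=8^2=10
edx=112+4=116
ecx=5-1=4
cmp ecx, 4  (cmp 4,4)
jg start: not taken
mov [112], esi → M[112]=10
halt.
Total executed instructions: 37.

37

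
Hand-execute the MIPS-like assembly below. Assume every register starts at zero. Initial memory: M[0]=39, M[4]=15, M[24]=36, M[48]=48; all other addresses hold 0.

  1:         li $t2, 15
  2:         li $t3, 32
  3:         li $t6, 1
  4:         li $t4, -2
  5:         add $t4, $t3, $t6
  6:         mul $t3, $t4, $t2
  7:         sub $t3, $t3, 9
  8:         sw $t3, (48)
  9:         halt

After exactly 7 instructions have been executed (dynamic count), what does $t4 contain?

after li $t2, 15: $t2=15
after li $t3, 32: $t3=32
after li $t6, 1: $t6=1
after li $t4, -2: $t4=-2
after add $t4, $t3, $t6: $t4=32+1=33
after mul $t3, $t4, $t2: $t3=33*15=495
after sub $t3, $t3, 9: $t3=495-9=486
After step 7: $t4 = 33.

33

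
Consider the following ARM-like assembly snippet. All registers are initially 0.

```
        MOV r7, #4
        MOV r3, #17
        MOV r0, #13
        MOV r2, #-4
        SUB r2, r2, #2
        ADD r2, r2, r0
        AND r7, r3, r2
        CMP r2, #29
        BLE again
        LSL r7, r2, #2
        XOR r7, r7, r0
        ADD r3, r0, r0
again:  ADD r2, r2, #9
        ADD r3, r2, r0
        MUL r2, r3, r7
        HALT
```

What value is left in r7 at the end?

1

MOV r7, #4 → r7=4
MOV r3, #17 → r3=17
MOV r0, #13 → r0=13
MOV r2, #-4 → r2=-4
SUB r2, r2, #2 → r2=(-4)-2=-6
ADD r2, r2, r0 → r2=(-6)+13=7
AND r7, r3, r2 → r7=17&7=1
CMP r2, #29  (cmp 7,29)
BLE again: taken
ADD r2, r2, #9 → r2=7+9=16
ADD r3, r2, r0 → r3=16+13=29
MUL r2, r3, r7 → r2=29*1=29
halt.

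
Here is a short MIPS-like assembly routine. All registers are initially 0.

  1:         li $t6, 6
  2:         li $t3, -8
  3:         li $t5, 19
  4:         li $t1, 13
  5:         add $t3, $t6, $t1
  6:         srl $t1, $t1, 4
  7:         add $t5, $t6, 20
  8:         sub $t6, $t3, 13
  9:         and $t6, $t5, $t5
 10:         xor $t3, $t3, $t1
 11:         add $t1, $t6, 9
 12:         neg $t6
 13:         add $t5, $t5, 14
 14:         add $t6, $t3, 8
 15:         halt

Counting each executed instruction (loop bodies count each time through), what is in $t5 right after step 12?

after li $t6, 6: $t6=6
after li $t3, -8: $t3=-8
after li $t5, 19: $t5=19
after li $t1, 13: $t1=13
after add $t3, $t6, $t1: $t3=6+13=19
after srl $t1, $t1, 4: $t1=13>>4=0
after add $t5, $t6, 20: $t5=6+20=26
after sub $t6, $t3, 13: $t6=19-13=6
after and $t6, $t5, $t5: $t6=26&26=26
after xor $t3, $t3, $t1: $t3=19^0=19
after add $t1, $t6, 9: $t1=26+9=35
after neg $t6: $t6=-(26)=-26
After step 12: $t5 = 26.

26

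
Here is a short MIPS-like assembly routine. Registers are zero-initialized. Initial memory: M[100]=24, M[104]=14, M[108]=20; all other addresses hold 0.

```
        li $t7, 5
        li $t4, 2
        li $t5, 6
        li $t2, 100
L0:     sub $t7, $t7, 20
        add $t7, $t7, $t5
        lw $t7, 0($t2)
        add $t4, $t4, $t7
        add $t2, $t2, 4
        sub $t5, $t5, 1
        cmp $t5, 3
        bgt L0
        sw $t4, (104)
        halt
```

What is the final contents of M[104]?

after li $t7, 5: $t7=5
after li $t4, 2: $t4=2
after li $t5, 6: $t5=6
after li $t2, 100: $t2=100
after sub $t7, $t7, 20: $t7=5-20=-15
after add $t7, $t7, $t5: $t7=(-15)+6=-9
after lw $t7, 0($t2): $t7=M[100]=24
after add $t4, $t4, $t7: $t4=2+24=26
after add $t2, $t2, 4: $t2=100+4=104
after sub $t5, $t5, 1: $t5=6-1=5
cmp $t5, 3  (cmp 5,3)
bgt L0: taken
after sub $t7, $t7, 20: $t7=24-20=4
after add $t7, $t7, $t5: $t7=4+5=9
after lw $t7, 0($t2): $t7=M[104]=14
after add $t4, $t4, $t7: $t4=26+14=40
after add $t2, $t2, 4: $t2=104+4=108
after sub $t5, $t5, 1: $t5=5-1=4
cmp $t5, 3  (cmp 4,3)
bgt L0: taken
after sub $t7, $t7, 20: $t7=14-20=-6
after add $t7, $t7, $t5: $t7=(-6)+4=-2
after lw $t7, 0($t2): $t7=M[108]=20
after add $t4, $t4, $t7: $t4=40+20=60
after add $t2, $t2, 4: $t2=108+4=112
after sub $t5, $t5, 1: $t5=4-1=3
cmp $t5, 3  (cmp 3,3)
bgt L0: not taken
sw $t4, (104) → M[104]=60
halt.

60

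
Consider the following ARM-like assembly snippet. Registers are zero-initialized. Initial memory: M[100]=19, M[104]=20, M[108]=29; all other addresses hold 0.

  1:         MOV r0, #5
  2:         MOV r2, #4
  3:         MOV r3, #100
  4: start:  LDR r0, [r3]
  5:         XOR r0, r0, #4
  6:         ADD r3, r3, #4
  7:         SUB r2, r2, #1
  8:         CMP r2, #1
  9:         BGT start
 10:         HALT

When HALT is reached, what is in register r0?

25

after MOV r0, #5: r0=5
after MOV r2, #4: r2=4
after MOV r3, #100: r3=100
after LDR r0, [r3]: r0=M[100]=19
after XOR r0, r0, #4: r0=19^4=23
after ADD r3, r3, #4: r3=100+4=104
after SUB r2, r2, #1: r2=4-1=3
CMP r2, #1  (cmp 3,1)
BGT start: taken
after LDR r0, [r3]: r0=M[104]=20
after XOR r0, r0, #4: r0=20^4=16
after ADD r3, r3, #4: r3=104+4=108
after SUB r2, r2, #1: r2=3-1=2
CMP r2, #1  (cmp 2,1)
BGT start: taken
after LDR r0, [r3]: r0=M[108]=29
after XOR r0, r0, #4: r0=29^4=25
after ADD r3, r3, #4: r3=108+4=112
after SUB r2, r2, #1: r2=2-1=1
CMP r2, #1  (cmp 1,1)
BGT start: not taken
halt.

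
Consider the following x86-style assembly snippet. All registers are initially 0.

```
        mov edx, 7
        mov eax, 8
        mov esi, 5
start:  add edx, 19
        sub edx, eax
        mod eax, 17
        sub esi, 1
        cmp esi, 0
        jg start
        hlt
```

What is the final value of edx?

after mov edx, 7: edx=7
after mov eax, 8: eax=8
after mov esi, 5: esi=5
after add edx, 19: edx=7+19=26
after sub edx, eax: edx=26-8=18
after mod eax, 17: eax=8%17=8
after sub esi, 1: esi=5-1=4
cmp esi, 0  (cmp 4,0)
jg start: taken
after add edx, 19: edx=18+19=37
after sub edx, eax: edx=37-8=29
after mod eax, 17: eax=8%17=8
after sub esi, 1: esi=4-1=3
cmp esi, 0  (cmp 3,0)
jg start: taken
after add edx, 19: edx=29+19=48
after sub edx, eax: edx=48-8=40
after mod eax, 17: eax=8%17=8
after sub esi, 1: esi=3-1=2
cmp esi, 0  (cmp 2,0)
jg start: taken
after add edx, 19: edx=40+19=59
after sub edx, eax: edx=59-8=51
after mod eax, 17: eax=8%17=8
after sub esi, 1: esi=2-1=1
cmp esi, 0  (cmp 1,0)
jg start: taken
after add edx, 19: edx=51+19=70
after sub edx, eax: edx=70-8=62
after mod eax, 17: eax=8%17=8
after sub esi, 1: esi=1-1=0
cmp esi, 0  (cmp 0,0)
jg start: not taken
halt.

62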